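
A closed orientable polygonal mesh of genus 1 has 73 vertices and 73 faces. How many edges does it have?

146

For a closed orientable surface of genus 1, χ = 2 − 2·1 = 0.
E = V + F − (0) = 73 + 73 − (0) = 146.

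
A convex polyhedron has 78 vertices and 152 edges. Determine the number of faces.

76

Here V − E + F = 2.
F = 2 − V + E = 2 − 78 + 152 = 76.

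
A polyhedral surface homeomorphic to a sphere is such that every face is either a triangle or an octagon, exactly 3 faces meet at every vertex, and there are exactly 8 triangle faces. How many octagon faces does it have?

Let x be the number of octagons; then F = 8 + x.
Edge–face incidences: 2E = 3·8 + 8·x = 24 + 8x.
Every vertex has degree 3, so 3V = 2E.
Euler: V − E + F = 2 ⇒ (2E)/3 − E + (8 + x) = 2.
Multiply by 6: 2·(2E) − 3·(2E) + 6·(8 + x) = 12, i.e. 48 + 6x − (24 + 8x) = 12.
Collecting terms: −2x + 24 = 12, so −2x = −12, so x = 6.
Then 2E = 24 + 8·6 = 72, so E = 36, V = 2E/3 = 24, F = 8 + 6 = 14.

6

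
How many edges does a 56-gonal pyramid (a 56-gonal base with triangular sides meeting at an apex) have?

112

A pyramid on an n-gon base has one n-gon and n triangles: V = 56 + 1 = 57, E = 2·56 = 112, F = 56 + 1 = 57.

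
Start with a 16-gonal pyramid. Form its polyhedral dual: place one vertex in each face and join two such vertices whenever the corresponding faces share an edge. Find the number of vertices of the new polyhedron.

17

The base solid has V = 17, E = 32, F = 17.
The dual swaps V and F and preserves E: V′ = F = 17, E′ = E = 32, F′ = V = 17.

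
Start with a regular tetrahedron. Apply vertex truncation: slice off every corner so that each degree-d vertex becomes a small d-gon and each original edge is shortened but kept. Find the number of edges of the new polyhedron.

18

The base solid has V = 4, E = 6, F = 4.
Truncation replaces each original edge-end by a new vertex, so V′ = 2E = 12.
Each original edge survives, and each old vertex of degree d contributes d new edges; summing degrees gives Σd = 2E, so E′ = E + 2E = 3E = 18.
Each original face survives and each original vertex becomes one new face: F′ = F + V = 8.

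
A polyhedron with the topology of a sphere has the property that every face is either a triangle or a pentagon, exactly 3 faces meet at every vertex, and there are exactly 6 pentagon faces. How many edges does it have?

Let x be the number of triangles; then F = 6 + x.
Edge–face incidences: 2E = 5·6 + 3·x = 30 + 3x.
Every vertex has degree 3, so 3V = 2E.
Euler: V − E + F = 2 ⇒ (2E)/3 − E + (6 + x) = 2.
Multiply by 6: 2·(2E) − 3·(2E) + 6·(6 + x) = 12, i.e. 36 + 6x − (30 + 3x) = 12.
Collecting terms: 3x + 6 = 12, so 3x = 6, so x = 2.
Then 2E = 30 + 3·2 = 36, so E = 18, V = 2E/3 = 12, F = 6 + 2 = 8.

18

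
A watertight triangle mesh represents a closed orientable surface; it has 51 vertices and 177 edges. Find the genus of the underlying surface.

Every face is a triangle and each edge borders two faces, so 3F = 2·177, giving F = 118.
χ = V − E + F = 51 − 177 + 118 = -8.
For a closed orientable surface χ = 2 − 2g, so g = (2 − (-8))/2 = 5.

5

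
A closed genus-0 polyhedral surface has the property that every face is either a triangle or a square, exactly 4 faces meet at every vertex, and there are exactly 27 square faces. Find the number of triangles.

Let x be the number of triangles; then F = 27 + x.
Edge–face incidences: 2E = 4·27 + 3·x = 108 + 3x.
Every vertex has degree 4, so 4V = 2E.
Euler: V − E + F = 2 ⇒ (2E)/4 − E + (27 + x) = 2.
Multiply by 8: 2·(2E) − 4·(2E) + 8·(27 + x) = 16, i.e. 216 + 8x − 2·(108 + 3x) = 16.
Collecting terms: 2x = 16, so x = 8.
Then 2E = 108 + 3·8 = 132, so E = 66, V = 2E/4 = 33, F = 27 + 8 = 35.

8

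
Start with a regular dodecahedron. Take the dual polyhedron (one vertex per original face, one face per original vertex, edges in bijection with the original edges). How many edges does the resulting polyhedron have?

The base solid has V = 20, E = 30, F = 12.
The dual swaps V and F and preserves E: V′ = F = 12, E′ = E = 30, F′ = V = 20.

30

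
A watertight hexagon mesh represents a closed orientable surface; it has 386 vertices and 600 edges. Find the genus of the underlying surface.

8

Every face is a hexagon and each edge borders two faces, so 6F = 2·600, giving F = 200.
χ = V − E + F = 386 − 600 + 200 = -14.
For a closed orientable surface χ = 2 − 2g, so g = (2 − (-14))/2 = 8.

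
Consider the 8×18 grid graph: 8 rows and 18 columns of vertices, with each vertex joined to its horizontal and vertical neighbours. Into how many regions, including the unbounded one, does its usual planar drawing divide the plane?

120

The grid has V = 8·18 = 144 vertices and E = 8·17 + 18·7 = 262 edges.
F = 2 − V + E = 2 − 144 + 262 = 120.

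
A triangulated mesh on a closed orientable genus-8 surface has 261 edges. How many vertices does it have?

χ = 2 − 2·8 = -14, and every face is a triangle so 3F = 2E.
F = 2E/3 = 174. Then V = -14 + E − F = -14 + 261 − 174 = 73.

73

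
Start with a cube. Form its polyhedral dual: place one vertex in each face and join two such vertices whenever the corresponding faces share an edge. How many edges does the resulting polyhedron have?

12

The base solid has V = 8, E = 12, F = 6.
The dual swaps V and F and preserves E: V′ = F = 6, E′ = E = 12, F′ = V = 8.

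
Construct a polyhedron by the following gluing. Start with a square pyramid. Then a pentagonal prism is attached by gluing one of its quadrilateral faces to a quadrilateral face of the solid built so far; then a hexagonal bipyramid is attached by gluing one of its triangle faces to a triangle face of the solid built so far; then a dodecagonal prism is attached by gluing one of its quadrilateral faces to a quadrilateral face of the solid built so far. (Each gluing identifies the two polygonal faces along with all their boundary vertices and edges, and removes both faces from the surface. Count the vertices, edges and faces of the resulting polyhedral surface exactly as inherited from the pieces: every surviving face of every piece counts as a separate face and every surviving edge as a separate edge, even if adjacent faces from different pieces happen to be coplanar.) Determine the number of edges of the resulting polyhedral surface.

A square pyramid: V=5, E=8, F=5.
Attach a pentagonal prism (V=10, E=15, F=7) along a 4-gon: merge 4 vertices and 4 edges, delete both glued faces → V=11, E=19, F=10.
Attach a hexagonal bipyramid (V=8, E=18, F=12) along a 3-gon: merge 3 vertices and 3 edges, delete both glued faces → V=16, E=34, F=20.
Attach a dodecagonal prism (V=24, E=36, F=14) along a 4-gon: merge 4 vertices and 4 edges, delete both glued faces → V=36, E=66, F=32.
Check: V − E + F = 36 − 66 + 32 = 2.

66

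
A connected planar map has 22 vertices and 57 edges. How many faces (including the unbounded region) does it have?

Euler's formula for a connected plane graph: V − E + F = 2, so F = 2 − 22 + 57 = 37.

37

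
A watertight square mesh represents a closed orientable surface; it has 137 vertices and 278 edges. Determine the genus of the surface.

Every face is a square and each edge borders two faces, so 4F = 2·278, giving F = 139.
χ = V − E + F = 137 − 278 + 139 = -2.
For a closed orientable surface χ = 2 − 2g, so g = (2 − (-2))/2 = 2.

2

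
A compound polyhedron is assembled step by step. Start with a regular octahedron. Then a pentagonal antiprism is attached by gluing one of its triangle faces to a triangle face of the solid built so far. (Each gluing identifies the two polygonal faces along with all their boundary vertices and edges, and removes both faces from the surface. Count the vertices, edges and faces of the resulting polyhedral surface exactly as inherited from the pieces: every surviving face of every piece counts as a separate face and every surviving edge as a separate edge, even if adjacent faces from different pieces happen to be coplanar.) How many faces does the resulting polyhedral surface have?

18

A regular octahedron: V=6, E=12, F=8.
Attach a pentagonal antiprism (V=10, E=20, F=12) along a 3-gon: merge 3 vertices and 3 edges, delete both glued faces → V=13, E=29, F=18.
Check: V − E + F = 13 − 29 + 18 = 2.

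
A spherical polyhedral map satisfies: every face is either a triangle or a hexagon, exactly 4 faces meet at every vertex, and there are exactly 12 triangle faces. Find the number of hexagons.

2

Let x be the number of hexagons; then F = 12 + x.
Edge–face incidences: 2E = 3·12 + 6·x = 36 + 6x.
Every vertex has degree 4, so 4V = 2E.
Euler: V − E + F = 2 ⇒ (2E)/4 − E + (12 + x) = 2.
Multiply by 8: 2·(2E) − 4·(2E) + 8·(12 + x) = 16, i.e. 96 + 8x − 2·(36 + 6x) = 16.
Collecting terms: −4x + 24 = 16, so −4x = −8, so x = 2.
Then 2E = 36 + 6·2 = 48, so E = 24, V = 2E/4 = 12, F = 12 + 2 = 14.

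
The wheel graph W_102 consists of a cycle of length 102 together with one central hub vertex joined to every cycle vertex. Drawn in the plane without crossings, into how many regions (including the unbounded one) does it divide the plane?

103

W_102 has V = 102 + 1 = 103 vertices and E = 2·102 = 204 edges.
By Euler's formula F = 2 − V + E = 2 − 103 + 204 = 103.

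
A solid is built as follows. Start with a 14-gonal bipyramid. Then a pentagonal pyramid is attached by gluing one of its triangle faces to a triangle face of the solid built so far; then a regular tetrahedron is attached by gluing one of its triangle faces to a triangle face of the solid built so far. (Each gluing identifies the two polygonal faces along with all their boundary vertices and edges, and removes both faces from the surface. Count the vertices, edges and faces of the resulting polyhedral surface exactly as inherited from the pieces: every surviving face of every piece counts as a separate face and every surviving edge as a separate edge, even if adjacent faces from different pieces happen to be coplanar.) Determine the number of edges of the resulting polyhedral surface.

A 14-gonal bipyramid: V=16, E=42, F=28.
Attach a pentagonal pyramid (V=6, E=10, F=6) along a 3-gon: merge 3 vertices and 3 edges, delete both glued faces → V=19, E=49, F=32.
Attach a regular tetrahedron (V=4, E=6, F=4) along a 3-gon: merge 3 vertices and 3 edges, delete both glued faces → V=20, E=52, F=34.
Check: V − E + F = 20 − 52 + 34 = 2.

52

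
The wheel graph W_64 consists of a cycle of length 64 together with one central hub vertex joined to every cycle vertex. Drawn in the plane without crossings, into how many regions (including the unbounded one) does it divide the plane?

W_64 has V = 64 + 1 = 65 vertices and E = 2·64 = 128 edges.
By Euler's formula F = 2 − V + E = 2 − 65 + 128 = 65.

65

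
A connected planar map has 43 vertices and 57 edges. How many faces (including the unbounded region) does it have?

Euler's formula for a connected plane graph: V − E + F = 2, so F = 2 − 43 + 57 = 16.

16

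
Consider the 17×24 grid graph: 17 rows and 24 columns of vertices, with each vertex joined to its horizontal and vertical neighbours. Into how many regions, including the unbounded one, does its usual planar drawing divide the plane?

The grid has V = 17·24 = 408 vertices and E = 17·23 + 24·16 = 775 edges.
F = 2 − V + E = 2 − 408 + 775 = 369.

369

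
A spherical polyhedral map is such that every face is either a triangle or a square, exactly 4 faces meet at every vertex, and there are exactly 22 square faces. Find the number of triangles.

Let x be the number of triangles; then F = 22 + x.
Edge–face incidences: 2E = 4·22 + 3·x = 88 + 3x.
Every vertex has degree 4, so 4V = 2E.
Euler: V − E + F = 2 ⇒ (2E)/4 − E + (22 + x) = 2.
Multiply by 8: 2·(2E) − 4·(2E) + 8·(22 + x) = 16, i.e. 176 + 8x − 2·(88 + 3x) = 16.
Collecting terms: 2x = 16, so x = 8.
Then 2E = 88 + 3·8 = 112, so E = 56, V = 2E/4 = 28, F = 22 + 8 = 30.

8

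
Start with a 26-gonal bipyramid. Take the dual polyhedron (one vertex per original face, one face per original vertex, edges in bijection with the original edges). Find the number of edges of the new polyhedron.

The base solid has V = 28, E = 78, F = 52.
The dual swaps V and F and preserves E: V′ = F = 52, E′ = E = 78, F′ = V = 28.

78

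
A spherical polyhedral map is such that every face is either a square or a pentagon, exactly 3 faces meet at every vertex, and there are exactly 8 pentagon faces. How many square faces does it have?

Let x be the number of squares; then F = 8 + x.
Edge–face incidences: 2E = 5·8 + 4·x = 40 + 4x.
Every vertex has degree 3, so 3V = 2E.
Euler: V − E + F = 2 ⇒ (2E)/3 − E + (8 + x) = 2.
Multiply by 6: 2·(2E) − 3·(2E) + 6·(8 + x) = 12, i.e. 48 + 6x − (40 + 4x) = 12.
Collecting terms: 2x + 8 = 12, so 2x = 4, so x = 2.
Then 2E = 40 + 4·2 = 48, so E = 24, V = 2E/3 = 16, F = 8 + 2 = 10.

2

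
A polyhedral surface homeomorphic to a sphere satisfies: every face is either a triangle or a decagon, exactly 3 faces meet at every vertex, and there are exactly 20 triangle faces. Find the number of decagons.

Let x be the number of decagons; then F = 20 + x.
Edge–face incidences: 2E = 3·20 + 10·x = 60 + 10x.
Every vertex has degree 3, so 3V = 2E.
Euler: V − E + F = 2 ⇒ (2E)/3 − E + (20 + x) = 2.
Multiply by 6: 2·(2E) − 3·(2E) + 6·(20 + x) = 12, i.e. 120 + 6x − (60 + 10x) = 12.
Collecting terms: −4x + 60 = 12, so −4x = −48, so x = 12.
Then 2E = 60 + 10·12 = 180, so E = 90, V = 2E/3 = 60, F = 20 + 12 = 32.

12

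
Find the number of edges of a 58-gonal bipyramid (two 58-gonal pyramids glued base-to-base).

174

A bipyramid over an n-gon has 2n triangular faces and n + 2 vertices: V = 58 + 2 = 60, E = 3·58 = 174, F = 2·58 = 116.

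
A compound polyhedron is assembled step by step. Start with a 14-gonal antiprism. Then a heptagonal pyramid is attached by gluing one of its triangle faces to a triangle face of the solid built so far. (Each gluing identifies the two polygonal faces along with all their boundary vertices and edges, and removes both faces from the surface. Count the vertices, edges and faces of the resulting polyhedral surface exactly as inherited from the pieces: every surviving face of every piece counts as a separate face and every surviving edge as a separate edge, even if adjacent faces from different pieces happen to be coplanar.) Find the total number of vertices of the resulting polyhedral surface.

A 14-gonal antiprism: V=28, E=56, F=30.
Attach a heptagonal pyramid (V=8, E=14, F=8) along a 3-gon: merge 3 vertices and 3 edges, delete both glued faces → V=33, E=67, F=36.
Check: V − E + F = 33 − 67 + 36 = 2.

33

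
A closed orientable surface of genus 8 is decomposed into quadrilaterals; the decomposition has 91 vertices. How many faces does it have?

105

χ = 2 − 2·8 = -14, and every face is a square so 4F = 2E.
V − E + F = -14 with E = 4F/2 gives 91 − (4/2 − 1)·F = -14, so F = 105 and E = 210.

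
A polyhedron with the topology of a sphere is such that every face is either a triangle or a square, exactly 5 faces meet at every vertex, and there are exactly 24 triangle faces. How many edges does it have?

Let x be the number of squares; then F = 24 + x.
Edge–face incidences: 2E = 3·24 + 4·x = 72 + 4x.
Every vertex has degree 5, so 5V = 2E.
Euler: V − E + F = 2 ⇒ (2E)/5 − E + (24 + x) = 2.
Multiply by 10: 2·(2E) − 5·(2E) + 10·(24 + x) = 20, i.e. 240 + 10x − 3·(72 + 4x) = 20.
Collecting terms: −2x + 24 = 20, so −2x = −4, so x = 2.
Then 2E = 72 + 4·2 = 80, so E = 40, V = 2E/5 = 16, F = 24 + 2 = 26.

40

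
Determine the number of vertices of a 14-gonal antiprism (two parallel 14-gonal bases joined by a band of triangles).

28

An antiprism on an n-gon has two n-gon caps and 2n triangles: V = 2·14 = 28, E = 4·14 = 56, F = 2·14 + 2 = 30.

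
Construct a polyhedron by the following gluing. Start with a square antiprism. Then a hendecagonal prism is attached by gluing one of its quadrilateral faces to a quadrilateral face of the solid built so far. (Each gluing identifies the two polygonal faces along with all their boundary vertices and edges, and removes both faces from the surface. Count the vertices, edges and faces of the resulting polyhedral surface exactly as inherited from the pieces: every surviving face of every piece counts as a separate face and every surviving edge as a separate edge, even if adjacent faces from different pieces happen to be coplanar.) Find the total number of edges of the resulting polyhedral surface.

45

A square antiprism: V=8, E=16, F=10.
Attach a hendecagonal prism (V=22, E=33, F=13) along a 4-gon: merge 4 vertices and 4 edges, delete both glued faces → V=26, E=45, F=21.
Check: V − E + F = 26 − 45 + 21 = 2.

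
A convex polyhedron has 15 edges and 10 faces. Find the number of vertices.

Here V − E + F = 2.
V = 2 + E − F = 2 + 15 − 10 = 7.

7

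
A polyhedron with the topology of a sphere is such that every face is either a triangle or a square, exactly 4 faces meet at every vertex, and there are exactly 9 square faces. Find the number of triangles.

8

Let x be the number of triangles; then F = 9 + x.
Edge–face incidences: 2E = 4·9 + 3·x = 36 + 3x.
Every vertex has degree 4, so 4V = 2E.
Euler: V − E + F = 2 ⇒ (2E)/4 − E + (9 + x) = 2.
Multiply by 8: 2·(2E) − 4·(2E) + 8·(9 + x) = 16, i.e. 72 + 8x − 2·(36 + 3x) = 16.
Collecting terms: 2x = 16, so x = 8.
Then 2E = 36 + 3·8 = 60, so E = 30, V = 2E/4 = 15, F = 9 + 8 = 17.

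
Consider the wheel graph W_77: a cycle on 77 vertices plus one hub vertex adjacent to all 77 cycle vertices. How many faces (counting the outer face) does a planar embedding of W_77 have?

W_77 has V = 77 + 1 = 78 vertices and E = 2·77 = 154 edges.
By Euler's formula F = 2 − V + E = 2 − 78 + 154 = 78.

78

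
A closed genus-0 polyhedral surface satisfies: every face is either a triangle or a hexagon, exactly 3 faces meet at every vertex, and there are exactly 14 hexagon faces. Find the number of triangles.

4

Let x be the number of triangles; then F = 14 + x.
Edge–face incidences: 2E = 6·14 + 3·x = 84 + 3x.
Every vertex has degree 3, so 3V = 2E.
Euler: V − E + F = 2 ⇒ (2E)/3 − E + (14 + x) = 2.
Multiply by 6: 2·(2E) − 3·(2E) + 6·(14 + x) = 12, i.e. 84 + 6x − (84 + 3x) = 12.
Collecting terms: 3x = 12, so x = 4.
Then 2E = 84 + 3·4 = 96, so E = 48, V = 2E/3 = 32, F = 14 + 4 = 18.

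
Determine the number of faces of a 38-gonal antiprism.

An antiprism on an n-gon has two n-gon caps and 2n triangles: V = 2·38 = 76, E = 4·38 = 152, F = 2·38 + 2 = 78.

78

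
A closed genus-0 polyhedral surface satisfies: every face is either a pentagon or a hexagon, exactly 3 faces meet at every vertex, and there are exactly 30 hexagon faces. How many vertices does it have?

Let x be the number of pentagons; then F = 30 + x.
Edge–face incidences: 2E = 6·30 + 5·x = 180 + 5x.
Every vertex has degree 3, so 3V = 2E.
Euler: V − E + F = 2 ⇒ (2E)/3 − E + (30 + x) = 2.
Multiply by 6: 2·(2E) − 3·(2E) + 6·(30 + x) = 12, i.e. 180 + 6x − (180 + 5x) = 12.
Collecting terms: x = 12.
Then 2E = 180 + 5·12 = 240, so E = 120, V = 2E/3 = 80, F = 30 + 12 = 42.

80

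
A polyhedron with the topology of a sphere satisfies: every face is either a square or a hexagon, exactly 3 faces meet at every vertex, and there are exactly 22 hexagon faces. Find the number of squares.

Let x be the number of squares; then F = 22 + x.
Edge–face incidences: 2E = 6·22 + 4·x = 132 + 4x.
Every vertex has degree 3, so 3V = 2E.
Euler: V − E + F = 2 ⇒ (2E)/3 − E + (22 + x) = 2.
Multiply by 6: 2·(2E) − 3·(2E) + 6·(22 + x) = 12, i.e. 132 + 6x − (132 + 4x) = 12.
Collecting terms: 2x = 12, so x = 6.
Then 2E = 132 + 4·6 = 156, so E = 78, V = 2E/3 = 52, F = 22 + 6 = 28.

6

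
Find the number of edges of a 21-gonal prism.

A prism on an n-gon has two n-gon bases and n rectangular sides: V = 2·21 = 42, E = 3·21 = 63, F = 21 + 2 = 23.

63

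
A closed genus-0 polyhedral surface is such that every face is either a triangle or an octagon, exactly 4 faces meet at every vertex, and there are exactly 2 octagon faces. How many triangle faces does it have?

16

Let x be the number of triangles; then F = 2 + x.
Edge–face incidences: 2E = 8·2 + 3·x = 16 + 3x.
Every vertex has degree 4, so 4V = 2E.
Euler: V − E + F = 2 ⇒ (2E)/4 − E + (2 + x) = 2.
Multiply by 8: 2·(2E) − 4·(2E) + 8·(2 + x) = 16, i.e. 16 + 8x − 2·(16 + 3x) = 16.
Collecting terms: 2x − 16 = 16, so 2x = 32, so x = 16.
Then 2E = 16 + 3·16 = 64, so E = 32, V = 2E/4 = 16, F = 2 + 16 = 18.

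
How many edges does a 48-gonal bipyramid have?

144

A bipyramid over an n-gon has 2n triangular faces and n + 2 vertices: V = 48 + 2 = 50, E = 3·48 = 144, F = 2·48 = 96.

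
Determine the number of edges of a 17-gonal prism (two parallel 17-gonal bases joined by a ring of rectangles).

A prism on an n-gon has two n-gon bases and n rectangular sides: V = 2·17 = 34, E = 3·17 = 51, F = 17 + 2 = 19.

51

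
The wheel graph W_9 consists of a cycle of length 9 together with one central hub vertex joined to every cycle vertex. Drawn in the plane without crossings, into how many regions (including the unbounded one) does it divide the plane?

W_9 has V = 9 + 1 = 10 vertices and E = 2·9 = 18 edges.
By Euler's formula F = 2 − V + E = 2 − 10 + 18 = 10.

10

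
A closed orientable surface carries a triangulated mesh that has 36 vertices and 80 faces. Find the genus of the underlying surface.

Every face is a triangle, so 2E = 3·80 = 240, giving E = 120.
χ = V − E + F = 36 − 120 + 80 = -4.
For a closed orientable surface χ = 2 − 2g, so g = (2 − (-4))/2 = 3.

3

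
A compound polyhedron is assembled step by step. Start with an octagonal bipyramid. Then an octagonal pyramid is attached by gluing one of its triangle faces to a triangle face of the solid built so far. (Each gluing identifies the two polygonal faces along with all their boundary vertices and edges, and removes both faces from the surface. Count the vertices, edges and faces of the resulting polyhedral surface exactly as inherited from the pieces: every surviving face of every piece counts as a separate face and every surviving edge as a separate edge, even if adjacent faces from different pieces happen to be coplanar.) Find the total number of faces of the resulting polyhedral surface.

23

An octagonal bipyramid: V=10, E=24, F=16.
Attach an octagonal pyramid (V=9, E=16, F=9) along a 3-gon: merge 3 vertices and 3 edges, delete both glued faces → V=16, E=37, F=23.
Check: V − E + F = 16 − 37 + 23 = 2.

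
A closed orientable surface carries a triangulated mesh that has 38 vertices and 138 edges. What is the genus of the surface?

5

Every face is a triangle and each edge borders two faces, so 3F = 2·138, giving F = 92.
χ = V − E + F = 38 − 138 + 92 = -8.
For a closed orientable surface χ = 2 − 2g, so g = (2 − (-8))/2 = 5.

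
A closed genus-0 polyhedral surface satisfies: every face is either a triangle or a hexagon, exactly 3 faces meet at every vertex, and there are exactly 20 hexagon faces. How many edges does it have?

Let x be the number of triangles; then F = 20 + x.
Edge–face incidences: 2E = 6·20 + 3·x = 120 + 3x.
Every vertex has degree 3, so 3V = 2E.
Euler: V − E + F = 2 ⇒ (2E)/3 − E + (20 + x) = 2.
Multiply by 6: 2·(2E) − 3·(2E) + 6·(20 + x) = 12, i.e. 120 + 6x − (120 + 3x) = 12.
Collecting terms: 3x = 12, so x = 4.
Then 2E = 120 + 3·4 = 132, so E = 66, V = 2E/3 = 44, F = 20 + 4 = 24.

66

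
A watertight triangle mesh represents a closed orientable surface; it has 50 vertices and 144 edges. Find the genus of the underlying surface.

0

Every face is a triangle and each edge borders two faces, so 3F = 2·144, giving F = 96.
χ = V − E + F = 50 − 144 + 96 = 2.
For a closed orientable surface χ = 2 − 2g, so g = (2 − (2))/2 = 0.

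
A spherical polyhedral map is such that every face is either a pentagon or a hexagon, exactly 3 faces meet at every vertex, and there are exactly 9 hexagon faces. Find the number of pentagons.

12

Let x be the number of pentagons; then F = 9 + x.
Edge–face incidences: 2E = 6·9 + 5·x = 54 + 5x.
Every vertex has degree 3, so 3V = 2E.
Euler: V − E + F = 2 ⇒ (2E)/3 − E + (9 + x) = 2.
Multiply by 6: 2·(2E) − 3·(2E) + 6·(9 + x) = 12, i.e. 54 + 6x − (54 + 5x) = 12.
Collecting terms: x = 12.
Then 2E = 54 + 5·12 = 114, so E = 57, V = 2E/3 = 38, F = 9 + 12 = 21.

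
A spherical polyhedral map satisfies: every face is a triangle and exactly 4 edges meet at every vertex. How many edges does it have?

Each face has 3 edges and each edge borders two faces, so 2E = 3F.
Each vertex has degree 4, so 4V = 2E and hence V = 3F/4.
Euler: V − E + F = 2 ⇒ (3F/4) − (3F/2) + F = 2.
Multiply by 8: (6 − 12 + 8)F = 16, i.e. 2F = 16.
So F = 8, E = 3·8/2 = 12, V = 3·8/4 = 6.

12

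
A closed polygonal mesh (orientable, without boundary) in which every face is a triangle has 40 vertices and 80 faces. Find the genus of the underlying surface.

Every face is a triangle, so 2E = 3·80 = 240, giving E = 120.
χ = V − E + F = 40 − 120 + 80 = 0.
For a closed orientable surface χ = 2 − 2g, so g = (2 − (0))/2 = 1.

1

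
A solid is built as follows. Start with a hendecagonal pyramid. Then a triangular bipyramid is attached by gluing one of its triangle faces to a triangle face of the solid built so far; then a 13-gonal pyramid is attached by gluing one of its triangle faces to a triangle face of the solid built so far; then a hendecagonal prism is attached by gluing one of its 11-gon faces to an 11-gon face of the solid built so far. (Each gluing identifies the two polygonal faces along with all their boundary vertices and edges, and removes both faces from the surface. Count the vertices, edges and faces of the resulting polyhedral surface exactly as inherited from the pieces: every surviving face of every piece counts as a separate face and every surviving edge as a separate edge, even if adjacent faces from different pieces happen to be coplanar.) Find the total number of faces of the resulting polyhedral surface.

A hendecagonal pyramid: V=12, E=22, F=12.
Attach a triangular bipyramid (V=5, E=9, F=6) along a 3-gon: merge 3 vertices and 3 edges, delete both glued faces → V=14, E=28, F=16.
Attach a 13-gonal pyramid (V=14, E=26, F=14) along a 3-gon: merge 3 vertices and 3 edges, delete both glued faces → V=25, E=51, F=28.
Attach a hendecagonal prism (V=22, E=33, F=13) along an 11-gon: merge 11 vertices and 11 edges, delete both glued faces → V=36, E=73, F=39.
Check: V − E + F = 36 − 73 + 39 = 2.

39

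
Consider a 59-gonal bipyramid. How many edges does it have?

177

A bipyramid over an n-gon has 2n triangular faces and n + 2 vertices: V = 59 + 2 = 61, E = 3·59 = 177, F = 2·59 = 118.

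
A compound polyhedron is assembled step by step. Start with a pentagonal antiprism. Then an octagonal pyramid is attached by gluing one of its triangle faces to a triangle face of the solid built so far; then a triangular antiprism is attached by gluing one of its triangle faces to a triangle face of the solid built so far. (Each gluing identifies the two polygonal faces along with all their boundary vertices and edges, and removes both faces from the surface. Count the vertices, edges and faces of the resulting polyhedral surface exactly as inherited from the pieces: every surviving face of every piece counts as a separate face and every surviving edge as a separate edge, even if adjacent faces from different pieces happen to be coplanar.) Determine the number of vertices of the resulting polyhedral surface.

19

A pentagonal antiprism: V=10, E=20, F=12.
Attach an octagonal pyramid (V=9, E=16, F=9) along a 3-gon: merge 3 vertices and 3 edges, delete both glued faces → V=16, E=33, F=19.
Attach a triangular antiprism (V=6, E=12, F=8) along a 3-gon: merge 3 vertices and 3 edges, delete both glued faces → V=19, E=42, F=25.
Check: V − E + F = 19 − 42 + 25 = 2.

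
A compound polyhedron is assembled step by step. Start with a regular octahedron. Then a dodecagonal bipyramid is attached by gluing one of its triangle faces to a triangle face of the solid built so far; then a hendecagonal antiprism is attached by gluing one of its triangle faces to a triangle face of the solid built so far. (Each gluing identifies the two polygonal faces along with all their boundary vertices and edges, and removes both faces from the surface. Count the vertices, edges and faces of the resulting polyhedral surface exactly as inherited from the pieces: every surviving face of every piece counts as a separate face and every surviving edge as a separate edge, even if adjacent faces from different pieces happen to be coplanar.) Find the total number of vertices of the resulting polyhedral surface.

36

A regular octahedron: V=6, E=12, F=8.
Attach a dodecagonal bipyramid (V=14, E=36, F=24) along a 3-gon: merge 3 vertices and 3 edges, delete both glued faces → V=17, E=45, F=30.
Attach a hendecagonal antiprism (V=22, E=44, F=24) along a 3-gon: merge 3 vertices and 3 edges, delete both glued faces → V=36, E=86, F=52.
Check: V − E + F = 36 − 86 + 52 = 2.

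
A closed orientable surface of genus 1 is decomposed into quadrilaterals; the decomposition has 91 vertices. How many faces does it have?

χ = 2 − 2·1 = 0, and every face is a square so 4F = 2E.
V − E + F = 0 with E = 4F/2 gives 91 − (4/2 − 1)·F = 0, so F = 91 and E = 182.

91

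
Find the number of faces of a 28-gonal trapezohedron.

56

The n-trapezohedron (dual of the n-antiprism) has V = 2·28 + 2 = 58, E = 4·28 = 112, F = 2·28 = 56.
Check: V − E + F = 58 − 112 + 56 = 2.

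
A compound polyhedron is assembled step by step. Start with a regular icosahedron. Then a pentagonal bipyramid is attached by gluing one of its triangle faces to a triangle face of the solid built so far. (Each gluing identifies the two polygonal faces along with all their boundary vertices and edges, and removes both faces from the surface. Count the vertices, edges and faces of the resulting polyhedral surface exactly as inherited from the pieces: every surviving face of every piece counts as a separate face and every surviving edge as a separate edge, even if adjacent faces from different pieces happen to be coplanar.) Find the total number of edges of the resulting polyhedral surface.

42

A regular icosahedron: V=12, E=30, F=20.
Attach a pentagonal bipyramid (V=7, E=15, F=10) along a 3-gon: merge 3 vertices and 3 edges, delete both glued faces → V=16, E=42, F=28.
Check: V − E + F = 16 − 42 + 28 = 2.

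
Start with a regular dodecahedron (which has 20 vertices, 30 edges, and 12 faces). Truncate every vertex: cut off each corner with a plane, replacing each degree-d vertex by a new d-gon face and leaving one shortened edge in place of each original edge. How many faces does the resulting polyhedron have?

32

Truncation replaces each original edge-end by a new vertex, so V′ = 2E = 60.
Each original edge survives, and each old vertex of degree d contributes d new edges; summing degrees gives Σd = 2E, so E′ = E + 2E = 3E = 90.
Each original face survives and each original vertex becomes one new face: F′ = F + V = 32.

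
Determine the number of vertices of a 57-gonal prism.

114

A prism on an n-gon has two n-gon bases and n rectangular sides: V = 2·57 = 114, E = 3·57 = 171, F = 57 + 2 = 59.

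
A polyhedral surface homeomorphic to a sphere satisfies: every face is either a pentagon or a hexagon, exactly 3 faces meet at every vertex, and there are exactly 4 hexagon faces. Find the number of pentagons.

12

Let x be the number of pentagons; then F = 4 + x.
Edge–face incidences: 2E = 6·4 + 5·x = 24 + 5x.
Every vertex has degree 3, so 3V = 2E.
Euler: V − E + F = 2 ⇒ (2E)/3 − E + (4 + x) = 2.
Multiply by 6: 2·(2E) − 3·(2E) + 6·(4 + x) = 12, i.e. 24 + 6x − (24 + 5x) = 12.
Collecting terms: x = 12.
Then 2E = 24 + 5·12 = 84, so E = 42, V = 2E/3 = 28, F = 4 + 12 = 16.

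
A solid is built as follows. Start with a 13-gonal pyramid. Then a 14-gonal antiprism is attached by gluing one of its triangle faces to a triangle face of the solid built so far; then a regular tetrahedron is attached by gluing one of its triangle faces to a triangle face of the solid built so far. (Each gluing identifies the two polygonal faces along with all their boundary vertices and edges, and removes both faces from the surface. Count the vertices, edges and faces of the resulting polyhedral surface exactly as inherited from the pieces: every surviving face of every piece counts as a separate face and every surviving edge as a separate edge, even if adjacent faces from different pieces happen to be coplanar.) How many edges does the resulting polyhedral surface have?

82

A 13-gonal pyramid: V=14, E=26, F=14.
Attach a 14-gonal antiprism (V=28, E=56, F=30) along a 3-gon: merge 3 vertices and 3 edges, delete both glued faces → V=39, E=79, F=42.
Attach a regular tetrahedron (V=4, E=6, F=4) along a 3-gon: merge 3 vertices and 3 edges, delete both glued faces → V=40, E=82, F=44.
Check: V − E + F = 40 − 82 + 44 = 2.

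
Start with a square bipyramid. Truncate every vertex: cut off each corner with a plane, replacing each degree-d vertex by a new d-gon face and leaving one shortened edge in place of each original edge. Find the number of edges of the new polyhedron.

36

The base solid has V = 6, E = 12, F = 8.
Truncation replaces each original edge-end by a new vertex, so V′ = 2E = 24.
Each original edge survives, and each old vertex of degree d contributes d new edges; summing degrees gives Σd = 2E, so E′ = E + 2E = 3E = 36.
Each original face survives and each original vertex becomes one new face: F′ = F + V = 14.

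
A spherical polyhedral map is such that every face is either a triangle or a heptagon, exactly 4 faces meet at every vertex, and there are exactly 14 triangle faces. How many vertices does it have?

14

Let x be the number of heptagons; then F = 14 + x.
Edge–face incidences: 2E = 3·14 + 7·x = 42 + 7x.
Every vertex has degree 4, so 4V = 2E.
Euler: V − E + F = 2 ⇒ (2E)/4 − E + (14 + x) = 2.
Multiply by 8: 2·(2E) − 4·(2E) + 8·(14 + x) = 16, i.e. 112 + 8x − 2·(42 + 7x) = 16.
Collecting terms: −6x + 28 = 16, so −6x = −12, so x = 2.
Then 2E = 42 + 7·2 = 56, so E = 28, V = 2E/4 = 14, F = 14 + 2 = 16.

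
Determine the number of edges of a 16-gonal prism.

48

A prism on an n-gon has two n-gon bases and n rectangular sides: V = 2·16 = 32, E = 3·16 = 48, F = 16 + 2 = 18.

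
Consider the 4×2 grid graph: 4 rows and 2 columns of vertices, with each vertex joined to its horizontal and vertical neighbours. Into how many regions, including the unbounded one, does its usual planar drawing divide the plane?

The grid has V = 4·2 = 8 vertices and E = 4·1 + 2·3 = 10 edges.
F = 2 − V + E = 2 − 8 + 10 = 4.

4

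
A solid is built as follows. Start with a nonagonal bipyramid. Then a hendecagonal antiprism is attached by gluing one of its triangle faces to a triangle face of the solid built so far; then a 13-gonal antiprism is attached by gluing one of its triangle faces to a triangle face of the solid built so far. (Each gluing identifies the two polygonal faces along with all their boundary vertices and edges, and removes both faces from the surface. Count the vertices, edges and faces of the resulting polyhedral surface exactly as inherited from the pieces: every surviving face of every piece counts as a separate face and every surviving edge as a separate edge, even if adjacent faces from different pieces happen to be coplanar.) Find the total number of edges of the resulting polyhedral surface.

A nonagonal bipyramid: V=11, E=27, F=18.
Attach a hendecagonal antiprism (V=22, E=44, F=24) along a 3-gon: merge 3 vertices and 3 edges, delete both glued faces → V=30, E=68, F=40.
Attach a 13-gonal antiprism (V=26, E=52, F=28) along a 3-gon: merge 3 vertices and 3 edges, delete both glued faces → V=53, E=117, F=66.
Check: V − E + F = 53 − 117 + 66 = 2.

117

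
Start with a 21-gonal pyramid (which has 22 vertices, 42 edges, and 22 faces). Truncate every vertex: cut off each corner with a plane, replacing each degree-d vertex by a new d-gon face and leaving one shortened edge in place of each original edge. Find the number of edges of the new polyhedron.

Truncation replaces each original edge-end by a new vertex, so V′ = 2E = 84.
Each original edge survives, and each old vertex of degree d contributes d new edges; summing degrees gives Σd = 2E, so E′ = E + 2E = 3E = 126.
Each original face survives and each original vertex becomes one new face: F′ = F + V = 44.

126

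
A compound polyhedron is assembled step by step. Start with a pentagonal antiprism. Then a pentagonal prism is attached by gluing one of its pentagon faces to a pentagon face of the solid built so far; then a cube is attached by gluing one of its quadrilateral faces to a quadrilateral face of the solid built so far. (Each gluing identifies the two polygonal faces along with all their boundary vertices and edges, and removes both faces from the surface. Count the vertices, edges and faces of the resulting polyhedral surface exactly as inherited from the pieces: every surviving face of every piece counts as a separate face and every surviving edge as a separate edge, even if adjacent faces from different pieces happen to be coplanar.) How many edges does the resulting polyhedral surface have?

A pentagonal antiprism: V=10, E=20, F=12.
Attach a pentagonal prism (V=10, E=15, F=7) along a 5-gon: merge 5 vertices and 5 edges, delete both glued faces → V=15, E=30, F=17.
Attach a cube (V=8, E=12, F=6) along a 4-gon: merge 4 vertices and 4 edges, delete both glued faces → V=19, E=38, F=21.
Check: V − E + F = 19 − 38 + 21 = 2.

38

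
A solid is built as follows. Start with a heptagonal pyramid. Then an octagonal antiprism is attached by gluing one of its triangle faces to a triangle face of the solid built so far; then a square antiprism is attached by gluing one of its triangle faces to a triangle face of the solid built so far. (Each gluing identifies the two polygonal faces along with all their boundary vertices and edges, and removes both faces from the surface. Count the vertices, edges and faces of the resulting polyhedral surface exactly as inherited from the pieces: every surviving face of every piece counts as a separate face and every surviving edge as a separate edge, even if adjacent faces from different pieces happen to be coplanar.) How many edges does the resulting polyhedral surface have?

56

A heptagonal pyramid: V=8, E=14, F=8.
Attach an octagonal antiprism (V=16, E=32, F=18) along a 3-gon: merge 3 vertices and 3 edges, delete both glued faces → V=21, E=43, F=24.
Attach a square antiprism (V=8, E=16, F=10) along a 3-gon: merge 3 vertices and 3 edges, delete both glued faces → V=26, E=56, F=32.
Check: V − E + F = 26 − 56 + 32 = 2.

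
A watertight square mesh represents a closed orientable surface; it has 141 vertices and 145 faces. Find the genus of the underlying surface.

3

Every face is a square, so 2E = 4·145 = 580, giving E = 290.
χ = V − E + F = 141 − 290 + 145 = -4.
For a closed orientable surface χ = 2 − 2g, so g = (2 − (-4))/2 = 3.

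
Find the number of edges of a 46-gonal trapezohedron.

The n-trapezohedron (dual of the n-antiprism) has V = 2·46 + 2 = 94, E = 4·46 = 184, F = 2·46 = 92.

184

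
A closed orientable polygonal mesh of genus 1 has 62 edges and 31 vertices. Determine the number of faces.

31

For a closed orientable surface of genus 1, χ = 2 − 2·1 = 0.
F = 0 − V + E = 0 − 31 + 62 = 31.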